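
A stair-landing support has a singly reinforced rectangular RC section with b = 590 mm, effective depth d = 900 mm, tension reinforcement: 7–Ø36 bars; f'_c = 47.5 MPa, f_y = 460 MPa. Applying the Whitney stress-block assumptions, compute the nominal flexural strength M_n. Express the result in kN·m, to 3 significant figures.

M_n ≈ 2720 kN·m

A_s = 7 × 1018 = 7126 mm².
T = A_s f_y = 7126 × 460 = 3277960 N = 3277.96 kN.
From C = T: a = T/(0.85 f'_c b) = 3277960/(0.85 × 47.5 × 590) = 137.61 mm.
M_n = T(d − a/2) = 3277.96 kN × (900 − 68.805) mm = 2724.62 kN·m.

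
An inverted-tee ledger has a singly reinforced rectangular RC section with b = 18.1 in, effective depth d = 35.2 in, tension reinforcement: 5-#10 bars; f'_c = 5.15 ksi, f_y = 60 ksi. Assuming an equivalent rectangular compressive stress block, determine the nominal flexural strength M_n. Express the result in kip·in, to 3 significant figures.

M_n ≈ 12500 kip·in

A_s = 5 × 1.27 = 6.35 in².
T = A_s f_y = 6.35 × 60 = 381 kips.
a = T/(0.85 f'_c b) = 381/(0.85 × 5.15 × 18.1) = 4.809 in.
M_n = T(d − a/2) = 381 × (35.2 − 2.4045) = 12495.1 kip·in.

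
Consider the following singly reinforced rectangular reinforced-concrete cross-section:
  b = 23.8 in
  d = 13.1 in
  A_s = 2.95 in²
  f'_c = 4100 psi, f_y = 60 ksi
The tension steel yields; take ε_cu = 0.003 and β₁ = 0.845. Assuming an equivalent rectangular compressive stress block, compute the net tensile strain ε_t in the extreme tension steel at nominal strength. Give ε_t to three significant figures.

ε_t ≈ 0.0126

a = A_s f_y/(0.85 f'_c b) = 2.134 in.
β₁ = 0.845, so c = a/β₁ = 2.134/0.845 = 2.525 in.
From the linear strain diagram with ε_cu = 0.003: ε_t = 0.003 (d − c)/c = 0.003 × (13.1 − 2.525)/2.525 = 0.0126.
Since ε_t ≥ 0.005, the section is tension-controlled.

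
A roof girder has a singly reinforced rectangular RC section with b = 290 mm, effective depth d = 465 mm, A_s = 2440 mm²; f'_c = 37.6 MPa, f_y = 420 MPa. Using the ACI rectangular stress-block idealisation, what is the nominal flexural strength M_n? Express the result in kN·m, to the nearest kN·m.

M_n ≈ 420 kN·m

T = A_s f_y = 2440 × 420 = 1024800 N = 1024.8 kN.
From C = T: a = T/(0.85 f'_c b) = 1024800/(0.85 × 37.6 × 290) = 110.57 mm.
M_n = T(d − a/2) = 1024.8 kN × (465 − 55.285) mm = 419.88 kN·m.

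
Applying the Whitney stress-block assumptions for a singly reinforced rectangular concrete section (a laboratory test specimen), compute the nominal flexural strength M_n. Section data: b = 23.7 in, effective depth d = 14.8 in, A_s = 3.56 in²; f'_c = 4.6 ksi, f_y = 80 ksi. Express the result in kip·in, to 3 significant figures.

T = A_s f_y = 3.56 × 80 = 284.8 kips.
a = T/(0.85 f'_c b) = 284.8/(0.85 × 4.6 × 23.7) = 3.073 in.
M_n = T(d − a/2) = 284.8 × (14.8 − 1.5365) = 3777.4 kip·in.

M_n ≈ 3780 kip·in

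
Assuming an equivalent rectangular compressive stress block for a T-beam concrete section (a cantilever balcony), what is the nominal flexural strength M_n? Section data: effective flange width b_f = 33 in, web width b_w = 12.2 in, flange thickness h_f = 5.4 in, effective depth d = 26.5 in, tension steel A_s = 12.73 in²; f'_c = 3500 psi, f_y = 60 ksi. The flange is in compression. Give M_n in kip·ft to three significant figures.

Tension: T = A_s f_y = 12.73 × 60 = 763.8 kips.
Try a within the flange: a = T/(0.85 f'_c b_f) = 763.8/(0.85 × 3.5 × 33) = 7.780 in.
a = 7.780 > h_f = 5.4 in: the block extends into the web. Split into flange-overhang and web parts.
C_f = 0.85 f'_c (b_f − b_w) h_f = 0.85 × 3.5 × (33 − 12.2) × 5.4 = 334.2 kips.
Remaining web compression depth: a_w = (T − C_f)/(0.85 f'_c b_w) = (763.8 − 334.2)/(0.85 × 3.5 × 12.2) = 11.836 in.
M_n = C_f(d − h_f/2) + (T − C_f)(d − a_w/2) = 334.2 × (26.5 − 2.7) + 429.6 × (26.5 − 5.918) = 7954.0 + 8842.0 = 16796.0 kip·in.
M_n = 16796.0/12 = 1399.67 kip·ft.

M_n ≈ 1400 kip·ft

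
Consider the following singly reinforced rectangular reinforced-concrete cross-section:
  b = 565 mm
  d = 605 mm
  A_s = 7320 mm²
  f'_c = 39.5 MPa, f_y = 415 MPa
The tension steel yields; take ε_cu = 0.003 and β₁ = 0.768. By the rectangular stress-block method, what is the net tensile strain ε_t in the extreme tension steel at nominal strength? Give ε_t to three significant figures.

ε_t ≈ 0.00570

a = A_s f_y/(0.85 f'_c b) = 160.14 mm.
β₁ = 0.768, so c = a/β₁ = 160.14/0.768 = 208.52 mm.
From the linear strain diagram with ε_cu = 0.003: ε_t = 0.003 (d − c)/c = 0.003 × (605 − 208.52)/208.52 = 0.00570.
Since ε_t ≥ 0.005, the section is tension-controlled.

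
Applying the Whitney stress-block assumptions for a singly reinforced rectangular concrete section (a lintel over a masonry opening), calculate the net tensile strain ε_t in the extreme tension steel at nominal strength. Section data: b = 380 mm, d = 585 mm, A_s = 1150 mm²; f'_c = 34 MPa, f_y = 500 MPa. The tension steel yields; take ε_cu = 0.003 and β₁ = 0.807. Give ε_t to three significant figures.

a = A_s f_y/(0.85 f'_c b) = 52.36 mm.
β₁ = 0.807, so c = a/β₁ = 52.36/0.807 = 64.88 mm.
From the linear strain diagram with ε_cu = 0.003: ε_t = 0.003 (d − c)/c = 0.003 × (585 − 64.88)/64.88 = 0.0240.
Since ε_t ≥ 0.005, the section is tension-controlled.

ε_t ≈ 0.0240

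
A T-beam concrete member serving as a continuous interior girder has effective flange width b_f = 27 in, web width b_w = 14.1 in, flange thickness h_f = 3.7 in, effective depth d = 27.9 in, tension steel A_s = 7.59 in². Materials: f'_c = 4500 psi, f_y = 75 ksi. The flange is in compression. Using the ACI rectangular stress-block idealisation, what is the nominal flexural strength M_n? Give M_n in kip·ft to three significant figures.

Tension: T = A_s f_y = 7.59 × 75 = 569.25 kips.
Try a within the flange: a = T/(0.85 f'_c b_f) = 569.25/(0.85 × 4.5 × 27) = 5.512 in.
a = 5.512 > h_f = 3.7 in: the block extends into the web. Split into flange-overhang and web parts.
C_f = 0.85 f'_c (b_f − b_w) h_f = 0.85 × 4.5 × (27 − 14.1) × 3.7 = 182.6 kips.
Remaining web compression depth: a_w = (T − C_f)/(0.85 f'_c b_w) = (569.25 − 182.6)/(0.85 × 4.5 × 14.1) = 7.169 in.
M_n = C_f(d − h_f/2) + (T − C_f)(d − a_w/2) = 182.6 × (27.9 − 1.85) + 386.65 × (27.9 − 3.5845) = 4756.7 + 9401.6 = 14158.3 kip·in.
M_n = 14158.3/12 = 1179.86 kip·ft.

M_n ≈ 1180 kip·ft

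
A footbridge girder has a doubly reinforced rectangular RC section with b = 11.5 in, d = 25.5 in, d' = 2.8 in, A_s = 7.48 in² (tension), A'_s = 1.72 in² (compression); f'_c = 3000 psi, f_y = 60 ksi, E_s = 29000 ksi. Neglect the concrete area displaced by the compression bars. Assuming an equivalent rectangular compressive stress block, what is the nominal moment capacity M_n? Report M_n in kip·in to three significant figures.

M_n ≈ 9120 kip·in

Assume both steels yield.
a = (A_s − A'_s) f_y/(0.85 f'_c b) = (7.48 − 1.72) × 60/(0.85 × 3 × 11.5) = 11.785 in.
c = a/β₁ = 11.785/0.85 = 13.865 in; ε'_s = 0.003(c − d')/c = 0.0024 ≥ ε_y = 0.0021, so the compression steel yields.
M_n = (A_s − A'_s) f_y (d − a/2) + A'_s f_y (d − d') = 345.6 × (25.5 − 5.8925) + 103.2 × (25.5 − 2.8) = 6776.4 + 2342.6 = 9119.0 kip·in.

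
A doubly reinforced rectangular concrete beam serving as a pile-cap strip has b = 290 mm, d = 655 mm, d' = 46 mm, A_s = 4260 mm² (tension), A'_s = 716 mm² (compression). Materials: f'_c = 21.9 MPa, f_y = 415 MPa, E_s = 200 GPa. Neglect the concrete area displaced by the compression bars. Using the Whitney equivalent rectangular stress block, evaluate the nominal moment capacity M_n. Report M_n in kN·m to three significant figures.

Assume both tension and compression steel yield.
Net tension couple steel: A_s − A'_s = 3544 mm².
a = (A_s − A'_s) f_y / (0.85 f'_c b) = 1470760/(0.85 × 21.9 × 290) = 272.45 mm.
c = a/β₁ = 272.45/0.85 = 320.53 mm; ε'_s = 0.003(c − d')/c = 0.0026 ≥ f_y/E_s = 0.0021, so compression steel does yield.
M_n = (A_s − A'_s) f_y (d − a/2) + A'_s f_y (d − d') = [1470760 × (655 − 136.225) + 297140 × (655 − 46)] × 10⁻⁶ = 762.99 + 180.96 = 943.95 kN·m.

M_n ≈ 944 kN·m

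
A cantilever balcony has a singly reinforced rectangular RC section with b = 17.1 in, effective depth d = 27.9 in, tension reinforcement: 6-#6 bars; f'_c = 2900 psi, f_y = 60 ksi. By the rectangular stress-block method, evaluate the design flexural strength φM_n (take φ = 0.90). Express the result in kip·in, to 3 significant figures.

A_s = 6 × 0.44 = 2.64 in².
T = A_s f_y = 2.64 × 60 = 158.4 kips.
a = T/(0.85 f'_c b) = 158.4/(0.85 × 2.9 × 17.1) = 3.758 in.
M_n = T(d − a/2) = 158.4 × (27.9 − 1.879) = 4121.7 kip·in.
φM_n = 0.90 × 4121.7 = 3709.5 kip·in.

φM_n ≈ 3710 kip·in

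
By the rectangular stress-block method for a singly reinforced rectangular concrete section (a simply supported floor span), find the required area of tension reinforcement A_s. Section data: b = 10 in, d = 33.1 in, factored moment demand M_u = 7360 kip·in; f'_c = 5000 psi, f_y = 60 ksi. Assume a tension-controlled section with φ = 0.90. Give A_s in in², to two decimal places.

A_s ≈ 4.56 in²

M_n = M_u/φ = 7360/0.90 = 8177.78 kip·in.
From M_n = 0.85 f'_c a b (d − a/2):
a = d − √(d² − 2M_n/(0.85 f'_c b)) = 33.1 − √(33.1² − 2 × 8177.78/(0.85 × 5 × 10)) = 6.440 in.
A_s = 0.85 f'_c a b / f_y = 0.85 × 5 × 6.440 × 10 / 60 = 4.562 in².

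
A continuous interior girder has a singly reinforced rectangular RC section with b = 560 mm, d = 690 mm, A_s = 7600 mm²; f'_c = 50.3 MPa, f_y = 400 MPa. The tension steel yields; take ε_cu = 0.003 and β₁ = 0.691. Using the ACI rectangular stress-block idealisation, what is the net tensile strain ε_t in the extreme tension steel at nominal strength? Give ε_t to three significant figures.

ε_t ≈ 0.00827

a = A_s f_y/(0.85 f'_c b) = 126.97 mm.
β₁ = 0.691, so c = a/β₁ = 126.97/0.691 = 183.75 mm.
From the linear strain diagram with ε_cu = 0.003: ε_t = 0.003 (d − c)/c = 0.003 × (690 − 183.75)/183.75 = 0.00827.
Since ε_t ≥ 0.005, the section is tension-controlled.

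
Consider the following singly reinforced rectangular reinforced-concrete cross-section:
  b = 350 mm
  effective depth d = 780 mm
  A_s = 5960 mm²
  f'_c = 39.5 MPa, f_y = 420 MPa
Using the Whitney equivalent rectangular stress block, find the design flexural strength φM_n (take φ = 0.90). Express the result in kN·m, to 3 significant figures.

φM_n ≈ 1520 kN·m

T = A_s f_y = 5960 × 420 = 2503200 N = 2503.2 kN.
From C = T: a = T/(0.85 f'_c b) = 2503200/(0.85 × 39.5 × 350) = 213.02 mm.
M_n = T(d − a/2) = 2503.2 kN × (780 − 106.51) mm = 1685.88 kN·m.
φM_n = 0.90 × 1685.88 = 1517.29 kN·m.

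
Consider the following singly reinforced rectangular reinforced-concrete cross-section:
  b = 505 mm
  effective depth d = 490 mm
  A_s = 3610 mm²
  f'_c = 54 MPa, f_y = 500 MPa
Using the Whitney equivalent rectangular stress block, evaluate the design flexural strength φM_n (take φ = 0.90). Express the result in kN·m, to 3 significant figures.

φM_n ≈ 733 kN·m

T = A_s f_y = 3610 × 500 = 1805000 N = 1805 kN.
From C = T: a = T/(0.85 f'_c b) = 1805000/(0.85 × 54 × 505) = 77.87 mm.
M_n = T(d − a/2) = 1805 kN × (490 − 38.935) mm = 814.17 kN·m.
φM_n = 0.90 × 814.17 = 732.75 kN·m.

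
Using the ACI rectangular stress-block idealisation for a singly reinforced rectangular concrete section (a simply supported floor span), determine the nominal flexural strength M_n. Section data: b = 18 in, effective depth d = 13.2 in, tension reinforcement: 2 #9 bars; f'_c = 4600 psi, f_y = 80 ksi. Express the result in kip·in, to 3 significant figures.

M_n ≈ 1930 kip·in

A_s = 2 × 1 = 2 in².
T = A_s f_y = 2 × 80 = 160 kips.
a = T/(0.85 f'_c b) = 160/(0.85 × 4.6 × 18) = 2.273 in.
M_n = T(d − a/2) = 160 × (13.2 − 1.1365) = 1930.2 kip·in.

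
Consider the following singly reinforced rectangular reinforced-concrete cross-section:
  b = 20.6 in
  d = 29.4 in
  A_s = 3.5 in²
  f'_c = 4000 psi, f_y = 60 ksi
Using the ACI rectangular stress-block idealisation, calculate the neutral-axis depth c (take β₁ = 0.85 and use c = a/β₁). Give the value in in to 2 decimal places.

c ≈ 3.53 in

T = A_s f_y = 3.5 × 60 = 210 kips.
a = T/(0.85 f'_c b) = 210/(0.85 × 4 × 20.6) = 2.9983 in.
With β₁ = 0.85, c = a/β₁ = 2.9983/0.85 = 3.53 in.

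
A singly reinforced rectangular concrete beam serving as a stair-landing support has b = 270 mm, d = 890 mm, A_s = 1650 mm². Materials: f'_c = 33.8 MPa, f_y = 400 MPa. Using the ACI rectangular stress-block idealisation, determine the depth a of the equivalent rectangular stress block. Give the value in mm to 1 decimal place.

a ≈ 85.1 mm

T = A_s f_y = 1650 × 400 = 660000 N = 660 kN.
Setting C = 0.85 f'_c a b equal to T: a = 660000/(0.85 × 33.8 × 270) = 85.1 mm.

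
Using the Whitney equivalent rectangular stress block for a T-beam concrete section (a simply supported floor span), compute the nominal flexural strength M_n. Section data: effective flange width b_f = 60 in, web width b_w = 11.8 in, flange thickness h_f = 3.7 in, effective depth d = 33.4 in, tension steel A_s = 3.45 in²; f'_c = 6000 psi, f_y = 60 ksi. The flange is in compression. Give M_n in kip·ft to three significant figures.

Tension: T = A_s f_y = 3.45 × 60 = 207 kips.
Try a within the flange: a = T/(0.85 f'_c b_f) = 207/(0.85 × 6 × 60) = 0.676 in.
Since a = 0.676 ≤ h_f = 3.7 in, the stress block lies entirely in the flange; analyse as a rectangular beam of width b_f.
M_n = T(d − a/2) = 207 × (33.4 − 0.338) = 6843.8 kip·in.
M_n = 6843.8/12 = 570.32 kip·ft.

M_n ≈ 570 kip·ft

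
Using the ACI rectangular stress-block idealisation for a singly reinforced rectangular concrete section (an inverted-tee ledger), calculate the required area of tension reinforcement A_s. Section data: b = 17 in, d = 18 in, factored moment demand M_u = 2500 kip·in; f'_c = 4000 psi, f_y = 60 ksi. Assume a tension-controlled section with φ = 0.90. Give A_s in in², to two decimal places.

M_n = M_u/φ = 2500/0.90 = 2777.78 kip·in.
From M_n = 0.85 f'_c a b (d − a/2):
a = d − √(d² − 2M_n/(0.85 f'_c b)) = 18 − √(18² − 2 × 2777.78/(0.85 × 4 × 17)) = 2.904 in.
A_s = 0.85 f'_c a b / f_y = 0.85 × 4 × 2.904 × 17 / 60 = 2.798 in².

A_s ≈ 2.80 in²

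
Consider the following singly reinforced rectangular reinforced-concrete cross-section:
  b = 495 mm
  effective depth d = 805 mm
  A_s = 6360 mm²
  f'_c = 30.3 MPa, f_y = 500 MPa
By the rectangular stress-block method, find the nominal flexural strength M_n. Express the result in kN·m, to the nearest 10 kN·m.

T = A_s f_y = 6360 × 500 = 3180000 N = 3180 kN.
From C = T: a = T/(0.85 f'_c b) = 3180000/(0.85 × 30.3 × 495) = 249.44 mm.
M_n = T(d − a/2) = 3180 kN × (805 − 124.72) mm = 2163.29 kN·m.

M_n ≈ 2160 kN·m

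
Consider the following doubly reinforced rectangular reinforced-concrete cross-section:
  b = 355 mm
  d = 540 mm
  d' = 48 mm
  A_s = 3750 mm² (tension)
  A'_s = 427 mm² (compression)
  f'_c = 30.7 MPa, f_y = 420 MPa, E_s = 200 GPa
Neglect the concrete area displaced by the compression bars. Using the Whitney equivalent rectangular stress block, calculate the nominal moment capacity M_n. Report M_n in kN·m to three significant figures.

Assume both tension and compression steel yield.
Net tension couple steel: A_s − A'_s = 3323 mm².
a = (A_s − A'_s) f_y / (0.85 f'_c b) = 1395660/(0.85 × 30.7 × 355) = 150.66 mm.
c = a/β₁ = 150.66/0.831 = 181.30 mm; ε'_s = 0.003(c − d')/c = 0.0022 ≥ f_y/E_s = 0.0021, so compression steel does yield.
M_n = (A_s − A'_s) f_y (d − a/2) + A'_s f_y (d − d') = [1395660 × (540 − 75.33) + 179340 × (540 − 48)] × 10⁻⁶ = 648.52 + 88.24 = 736.76 kN·m.

M_n ≈ 737 kN·m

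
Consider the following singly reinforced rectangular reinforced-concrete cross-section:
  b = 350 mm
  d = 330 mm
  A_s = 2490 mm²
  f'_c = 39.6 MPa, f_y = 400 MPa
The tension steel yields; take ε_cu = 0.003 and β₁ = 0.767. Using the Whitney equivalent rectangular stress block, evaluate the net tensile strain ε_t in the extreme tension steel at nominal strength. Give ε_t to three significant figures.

a = A_s f_y/(0.85 f'_c b) = 84.54 mm.
β₁ = 0.767, so c = a/β₁ = 84.54/0.767 = 110.22 mm.
From the linear strain diagram with ε_cu = 0.003: ε_t = 0.003 (d − c)/c = 0.003 × (330 − 110.22)/110.22 = 0.00598.
Since ε_t ≥ 0.005, the section is tension-controlled.

ε_t ≈ 0.00598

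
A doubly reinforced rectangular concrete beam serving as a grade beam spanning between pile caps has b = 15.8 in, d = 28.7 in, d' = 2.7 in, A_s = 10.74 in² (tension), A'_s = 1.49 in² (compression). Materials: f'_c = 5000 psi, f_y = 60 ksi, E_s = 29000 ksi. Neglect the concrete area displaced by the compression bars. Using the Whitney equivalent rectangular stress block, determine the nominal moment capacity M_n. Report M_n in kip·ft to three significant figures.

M_n ≈ 1330 kip·ft

Assume both steels yield.
a = (A_s − A'_s) f_y/(0.85 f'_c b) = (10.74 − 1.49) × 60/(0.85 × 5 × 15.8) = 8.265 in.
c = a/β₁ = 8.265/0.8 = 10.331 in; ε'_s = 0.003(c − d')/c = 0.0022 ≥ ε_y = 0.0021, so the compression steel yields.
M_n = (A_s − A'_s) f_y (d − a/2) + A'_s f_y (d − d') = 555 × (28.7 − 4.1325) + 89.4 × (28.7 − 2.7) = 13635.0 + 2324.4 = 15959.4 kip·in = 15959.4/12 = 1329.95 kip·ft.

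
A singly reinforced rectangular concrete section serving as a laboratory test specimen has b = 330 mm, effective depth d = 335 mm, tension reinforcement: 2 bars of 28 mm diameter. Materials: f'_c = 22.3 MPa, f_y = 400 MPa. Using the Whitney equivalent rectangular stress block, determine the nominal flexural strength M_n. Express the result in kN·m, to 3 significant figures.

M_n ≈ 146 kN·m

A_s = 2 × 616 = 1232 mm².
T = A_s f_y = 1232 × 400 = 492800 N = 492.8 kN.
From C = T: a = T/(0.85 f'_c b) = 492800/(0.85 × 22.3 × 330) = 78.78 mm.
M_n = T(d − a/2) = 492.8 kN × (335 − 39.39) mm = 145.68 kN·m.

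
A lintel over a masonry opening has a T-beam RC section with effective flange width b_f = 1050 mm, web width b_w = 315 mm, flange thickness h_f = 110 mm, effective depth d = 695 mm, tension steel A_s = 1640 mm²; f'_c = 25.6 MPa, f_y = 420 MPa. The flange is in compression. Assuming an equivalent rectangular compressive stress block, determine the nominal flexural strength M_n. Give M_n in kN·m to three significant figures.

Tension: T = A_s f_y = 1640 × 420 = 688800 N.
Try a within the flange: a = T/(0.85 f'_c b_f) = 688800/(0.85 × 25.6 × 1050) = 30.15 mm.
Since a = 30.15 ≤ h_f = 110 mm, the stress block lies entirely in the flange; analyse as a rectangular beam of width b_f.
M_n = T(d − a/2) = 688800 × (695 − 15.075) = 468.33 × 10⁶ N·mm.
M_n = 468.33 kN·m.

M_n ≈ 468 kN·m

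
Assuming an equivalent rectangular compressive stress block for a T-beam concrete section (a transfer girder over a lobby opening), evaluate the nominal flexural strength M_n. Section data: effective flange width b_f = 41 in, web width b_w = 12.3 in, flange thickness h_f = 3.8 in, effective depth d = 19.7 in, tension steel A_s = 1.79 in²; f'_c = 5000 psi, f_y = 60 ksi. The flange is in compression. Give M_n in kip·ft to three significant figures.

Tension: T = A_s f_y = 1.79 × 60 = 107.4 kips.
Try a within the flange: a = T/(0.85 f'_c b_f) = 107.4/(0.85 × 5 × 41) = 0.616 in.
Since a = 0.616 ≤ h_f = 3.8 in, the stress block lies entirely in the flange; analyse as a rectangular beam of width b_f.
M_n = T(d − a/2) = 107.4 × (19.7 − 0.308) = 2082.7 kip·in.
M_n = 2082.7/12 = 173.56 kip·ft.

M_n ≈ 174 kip·ft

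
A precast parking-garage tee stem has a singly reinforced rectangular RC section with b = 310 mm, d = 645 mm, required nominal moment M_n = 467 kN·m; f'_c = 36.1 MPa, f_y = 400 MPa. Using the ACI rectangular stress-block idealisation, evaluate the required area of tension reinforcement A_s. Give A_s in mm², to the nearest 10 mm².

With M_n = 0.85 f'_c a b (d − a/2), solve the quadratic for a:
a = d − √(d² − 2M_n/(0.85 f'_c b)) = 645 − √(645² − 2 × 467×10⁶/(0.85 × 36.1 × 310)) = 81.23 mm.
A_s = 0.85 f'_c a b / f_y = 0.85 × 36.1 × 81.23 × 310 / 400 = 1931.7 mm².

A_s ≈ 1930 mm²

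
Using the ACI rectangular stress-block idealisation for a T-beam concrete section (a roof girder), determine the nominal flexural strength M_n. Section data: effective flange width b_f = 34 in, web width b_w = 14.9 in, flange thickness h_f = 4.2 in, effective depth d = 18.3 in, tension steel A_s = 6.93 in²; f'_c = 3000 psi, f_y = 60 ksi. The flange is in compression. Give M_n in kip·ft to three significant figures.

Tension: T = A_s f_y = 6.93 × 60 = 415.8 kips.
Try a within the flange: a = T/(0.85 f'_c b_f) = 415.8/(0.85 × 3 × 34) = 4.796 in.
a = 4.796 > h_f = 4.2 in: the block extends into the web. Split into flange-overhang and web parts.
C_f = 0.85 f'_c (b_f − b_w) h_f = 0.85 × 3 × (34 − 14.9) × 4.2 = 204.6 kips.
Remaining web compression depth: a_w = (T − C_f)/(0.85 f'_c b_w) = (415.8 − 204.6)/(0.85 × 3 × 14.9) = 5.559 in.
M_n = C_f(d − h_f/2) + (T − C_f)(d − a_w/2) = 204.6 × (18.3 − 2.1) + 211.2 × (18.3 − 2.7795) = 3314.5 + 3277.9 = 6592.4 kip·in.
M_n = 6592.4/12 = 549.37 kip·ft.

M_n ≈ 549 kip·ft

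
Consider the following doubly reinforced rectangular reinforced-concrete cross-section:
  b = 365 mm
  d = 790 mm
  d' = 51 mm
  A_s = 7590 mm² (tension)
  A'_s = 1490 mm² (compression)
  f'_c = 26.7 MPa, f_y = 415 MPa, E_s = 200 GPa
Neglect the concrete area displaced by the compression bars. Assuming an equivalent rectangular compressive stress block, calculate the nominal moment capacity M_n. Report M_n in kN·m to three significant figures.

M_n ≈ 2070 kN·m

Assume both tension and compression steel yield.
Net tension couple steel: A_s − A'_s = 6100 mm².
a = (A_s − A'_s) f_y / (0.85 f'_c b) = 2531500/(0.85 × 26.7 × 365) = 305.60 mm.
c = a/β₁ = 305.60/0.85 = 359.53 mm; ε'_s = 0.003(c − d')/c = 0.0026 ≥ f_y/E_s = 0.0021, so compression steel does yield.
M_n = (A_s − A'_s) f_y (d − a/2) + A'_s f_y (d − d') = [2531500 × (790 − 152.8) + 618350 × (790 − 51)] × 10⁻⁶ = 1613.07 + 456.96 = 2070.03 kN·m.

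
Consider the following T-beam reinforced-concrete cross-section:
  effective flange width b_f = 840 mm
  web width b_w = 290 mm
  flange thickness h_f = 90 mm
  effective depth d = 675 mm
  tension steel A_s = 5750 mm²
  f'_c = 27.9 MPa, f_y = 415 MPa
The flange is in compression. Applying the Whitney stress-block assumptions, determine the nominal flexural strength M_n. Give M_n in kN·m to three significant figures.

Tension: T = A_s f_y = 5750 × 415 = 2386250 N.
Try a within the flange: a = T/(0.85 f'_c b_f) = 2386250/(0.85 × 27.9 × 840) = 119.79 mm.
a = 119.79 > h_f = 90 mm: the block extends into the web. Split into flange-overhang and web parts.
C_f = 0.85 f'_c (b_f − b_w) h_f = 0.85 × 27.9 × (840 − 290) × 90 = 1173893 N.
Remaining web compression depth: a_w = (T − C_f)/(0.85 f'_c b_w) = (2386250 − 1173893)/(0.85 × 27.9 × 290) = 176.28 mm.
M_n = C_f(d − h_f/2) + (T − C_f)(d − a_w/2) = 1173893 × (675 − 45) + 1212357 × (675 − 88.14) = 739.55 + 711.48 = 1451.03 × 10⁶ N·mm.
M_n = 1451.03 kN·m.

M_n ≈ 1450 kN·m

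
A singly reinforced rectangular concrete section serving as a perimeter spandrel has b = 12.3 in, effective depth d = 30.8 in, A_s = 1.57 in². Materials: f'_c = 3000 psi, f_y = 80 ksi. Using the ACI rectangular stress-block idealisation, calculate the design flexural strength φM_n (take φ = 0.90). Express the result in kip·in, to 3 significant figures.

φM_n ≈ 3260 kip·in

T = A_s f_y = 1.57 × 80 = 125.6 kips.
a = T/(0.85 f'_c b) = 125.6/(0.85 × 3 × 12.3) = 4.004 in.
M_n = T(d − a/2) = 125.6 × (30.8 − 2.002) = 3617.0 kip·in.
φM_n = 0.90 × 3617.0 = 3255.3 kip·in.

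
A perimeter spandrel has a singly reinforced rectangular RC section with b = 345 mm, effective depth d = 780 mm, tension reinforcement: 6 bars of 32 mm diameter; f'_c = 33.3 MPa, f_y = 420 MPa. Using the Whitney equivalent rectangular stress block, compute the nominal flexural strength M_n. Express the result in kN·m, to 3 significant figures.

M_n ≈ 1370 kN·m

A_s = 6 × 804 = 4824 mm².
T = A_s f_y = 4824 × 420 = 2026080 N = 2026.08 kN.
From C = T: a = T/(0.85 f'_c b) = 2026080/(0.85 × 33.3 × 345) = 207.48 mm.
M_n = T(d − a/2) = 2026.08 kN × (780 − 103.74) mm = 1370.16 kN·m.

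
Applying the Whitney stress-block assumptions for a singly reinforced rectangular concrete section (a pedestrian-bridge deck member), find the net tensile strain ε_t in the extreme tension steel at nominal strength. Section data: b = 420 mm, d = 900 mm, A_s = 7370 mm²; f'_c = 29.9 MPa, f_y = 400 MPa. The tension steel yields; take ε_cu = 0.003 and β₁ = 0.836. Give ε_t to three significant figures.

a = A_s f_y/(0.85 f'_c b) = 276.18 mm.
β₁ = 0.836, so c = a/β₁ = 276.18/0.836 = 330.36 mm.
From the linear strain diagram with ε_cu = 0.003: ε_t = 0.003 (d − c)/c = 0.003 × (900 − 330.36)/330.36 = 0.00517.
Since ε_t ≥ 0.005, the section is tension-controlled.

ε_t ≈ 0.00517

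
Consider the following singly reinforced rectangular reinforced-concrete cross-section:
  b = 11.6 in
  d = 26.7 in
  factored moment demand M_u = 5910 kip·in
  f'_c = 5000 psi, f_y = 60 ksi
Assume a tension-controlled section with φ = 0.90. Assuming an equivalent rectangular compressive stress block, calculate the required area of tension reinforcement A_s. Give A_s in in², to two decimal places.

A_s ≈ 4.58 in²

M_n = M_u/φ = 5910/0.90 = 6566.67 kip·in.
From M_n = 0.85 f'_c a b (d − a/2):
a = d − √(d² − 2M_n/(0.85 f'_c b)) = 26.7 − √(26.7² − 2 × 6566.67/(0.85 × 5 × 11.6)) = 5.570 in.
A_s = 0.85 f'_c a b / f_y = 0.85 × 5 × 5.570 × 11.6 / 60 = 4.577 in².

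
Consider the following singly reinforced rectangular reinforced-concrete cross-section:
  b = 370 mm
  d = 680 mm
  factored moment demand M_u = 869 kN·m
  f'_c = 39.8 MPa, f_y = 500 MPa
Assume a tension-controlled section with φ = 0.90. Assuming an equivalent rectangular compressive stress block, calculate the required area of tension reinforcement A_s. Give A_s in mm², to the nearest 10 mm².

A_s ≈ 3130 mm²

M_n = M_u/φ = 869/0.90 = 965.556 kN·m.
With M_n = 0.85 f'_c a b (d − a/2), solve the quadratic for a:
a = d − √(d² − 2M_n/(0.85 f'_c b)) = 680 − √(680² − 2 × 965.556×10⁶/(0.85 × 39.8 × 370)) = 124.91 mm.
A_s = 0.85 f'_c a b / f_y = 0.85 × 39.8 × 124.91 × 370 / 500 = 3127.0 mm².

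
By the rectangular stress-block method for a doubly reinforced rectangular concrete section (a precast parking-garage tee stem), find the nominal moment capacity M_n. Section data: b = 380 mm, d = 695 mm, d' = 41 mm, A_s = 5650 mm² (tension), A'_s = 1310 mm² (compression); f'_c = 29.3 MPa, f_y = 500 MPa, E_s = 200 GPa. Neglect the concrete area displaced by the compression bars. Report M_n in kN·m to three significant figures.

M_n ≈ 1690 kN·m

Assume both tension and compression steel yield.
Net tension couple steel: A_s − A'_s = 4340 mm².
a = (A_s − A'_s) f_y / (0.85 f'_c b) = 2170000/(0.85 × 29.3 × 380) = 229.29 mm.
c = a/β₁ = 229.29/0.841 = 272.64 mm; ε'_s = 0.003(c − d')/c = 0.0025 ≥ f_y/E_s = 0.0025, so compression steel does yield.
M_n = (A_s − A'_s) f_y (d − a/2) + A'_s f_y (d − d') = [2170000 × (695 − 114.645) + 655000 × (695 − 41)] × 10⁻⁶ = 1259.37 + 428.37 = 1687.74 kN·m.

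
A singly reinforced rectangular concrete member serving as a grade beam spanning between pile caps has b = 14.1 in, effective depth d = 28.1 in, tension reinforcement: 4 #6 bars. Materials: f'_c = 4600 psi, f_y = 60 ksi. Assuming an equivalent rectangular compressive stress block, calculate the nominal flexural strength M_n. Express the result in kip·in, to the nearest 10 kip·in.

M_n ≈ 2870 kip·in

A_s = 4 × 0.44 = 1.76 in².
T = A_s f_y = 1.76 × 60 = 105.6 kips.
a = T/(0.85 f'_c b) = 105.6/(0.85 × 4.6 × 14.1) = 1.915 in.
M_n = T(d − a/2) = 105.6 × (28.1 − 0.9575) = 2866.2 kip·in.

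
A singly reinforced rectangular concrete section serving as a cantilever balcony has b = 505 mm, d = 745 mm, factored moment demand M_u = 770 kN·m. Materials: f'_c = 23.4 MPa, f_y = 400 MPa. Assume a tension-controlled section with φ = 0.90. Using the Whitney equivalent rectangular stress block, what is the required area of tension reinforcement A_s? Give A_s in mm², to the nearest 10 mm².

M_n = M_u/φ = 770/0.90 = 855.556 kN·m.
With M_n = 0.85 f'_c a b (d − a/2), solve the quadratic for a:
a = d − √(d² − 2M_n/(0.85 f'_c b)) = 745 − √(745² − 2 × 855.556×10⁶/(0.85 × 23.4 × 505)) = 124.78 mm.
A_s = 0.85 f'_c a b / f_y = 0.85 × 23.4 × 124.78 × 505 / 400 = 3133.4 mm².

A_s ≈ 3130 mm²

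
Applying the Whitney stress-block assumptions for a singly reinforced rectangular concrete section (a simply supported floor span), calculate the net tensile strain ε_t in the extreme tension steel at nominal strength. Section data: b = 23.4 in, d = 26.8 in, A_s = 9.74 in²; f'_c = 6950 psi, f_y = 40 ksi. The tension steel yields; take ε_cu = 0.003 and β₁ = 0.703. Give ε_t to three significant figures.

ε_t ≈ 0.0171

a = A_s f_y/(0.85 f'_c b) = 2.818 in.
β₁ = 0.703, so c = a/β₁ = 2.818/0.703 = 4.009 in.
From the linear strain diagram with ε_cu = 0.003: ε_t = 0.003 (d − c)/c = 0.003 × (26.8 − 4.009)/4.009 = 0.0171.
Since ε_t ≥ 0.005, the section is tension-controlled.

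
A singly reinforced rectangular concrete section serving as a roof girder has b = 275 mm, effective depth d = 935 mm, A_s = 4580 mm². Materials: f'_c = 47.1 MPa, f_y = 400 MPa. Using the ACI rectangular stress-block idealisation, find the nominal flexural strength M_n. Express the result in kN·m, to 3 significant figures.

T = A_s f_y = 4580 × 400 = 1832000 N = 1832 kN.
From C = T: a = T/(0.85 f'_c b) = 1832000/(0.85 × 47.1 × 275) = 166.40 mm.
M_n = T(d − a/2) = 1832 kN × (935 − 83.2) mm = 1560.50 kN·m.

M_n ≈ 1560 kN·m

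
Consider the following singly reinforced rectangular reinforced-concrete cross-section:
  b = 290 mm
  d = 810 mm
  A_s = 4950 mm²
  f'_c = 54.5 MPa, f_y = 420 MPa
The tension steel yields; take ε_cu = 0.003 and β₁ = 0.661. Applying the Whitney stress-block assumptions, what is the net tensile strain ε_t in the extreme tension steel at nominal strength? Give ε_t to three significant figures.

ε_t ≈ 0.00738

a = A_s f_y/(0.85 f'_c b) = 154.75 mm.
β₁ = 0.661, so c = a/β₁ = 154.75/0.661 = 234.11 mm.
From the linear strain diagram with ε_cu = 0.003: ε_t = 0.003 (d − c)/c = 0.003 × (810 − 234.11)/234.11 = 0.00738.
Since ε_t ≥ 0.005, the section is tension-controlled.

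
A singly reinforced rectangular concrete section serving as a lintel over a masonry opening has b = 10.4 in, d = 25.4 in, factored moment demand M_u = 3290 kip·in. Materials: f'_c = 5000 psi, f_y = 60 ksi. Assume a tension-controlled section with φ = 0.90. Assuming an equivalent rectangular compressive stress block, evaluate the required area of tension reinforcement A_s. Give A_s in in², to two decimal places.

M_n = M_u/φ = 3290/0.90 = 3655.56 kip·in.
From M_n = 0.85 f'_c a b (d − a/2):
a = d − √(d² − 2M_n/(0.85 f'_c b)) = 25.4 − √(25.4² − 2 × 3655.56/(0.85 × 5 × 10.4)) = 3.497 in.
A_s = 0.85 f'_c a b / f_y = 0.85 × 5 × 3.497 × 10.4 / 60 = 2.576 in².

A_s ≈ 2.58 in²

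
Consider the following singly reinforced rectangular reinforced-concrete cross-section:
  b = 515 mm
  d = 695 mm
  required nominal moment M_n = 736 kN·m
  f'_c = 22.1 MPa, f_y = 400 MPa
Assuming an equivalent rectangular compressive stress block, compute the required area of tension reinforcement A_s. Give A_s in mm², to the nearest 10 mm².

A_s ≈ 2900 mm²

With M_n = 0.85 f'_c a b (d − a/2), solve the quadratic for a:
a = d − √(d² − 2M_n/(0.85 f'_c b)) = 695 − √(695² − 2 × 736×10⁶/(0.85 × 22.1 × 515)) = 119.79 mm.
A_s = 0.85 f'_c a b / f_y = 0.85 × 22.1 × 119.79 × 515 / 400 = 2897.2 mm².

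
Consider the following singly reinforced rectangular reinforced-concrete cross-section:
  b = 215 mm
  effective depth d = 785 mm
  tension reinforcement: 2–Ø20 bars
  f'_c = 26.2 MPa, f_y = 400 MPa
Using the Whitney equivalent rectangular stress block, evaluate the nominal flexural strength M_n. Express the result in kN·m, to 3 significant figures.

M_n ≈ 191 kN·m

A_s = 2 × 314 = 628 mm².
T = A_s f_y = 628 × 400 = 251200 N = 251.2 kN.
From C = T: a = T/(0.85 f'_c b) = 251200/(0.85 × 26.2 × 215) = 52.46 mm.
M_n = T(d − a/2) = 251.2 kN × (785 − 26.23) mm = 190.60 kN·m.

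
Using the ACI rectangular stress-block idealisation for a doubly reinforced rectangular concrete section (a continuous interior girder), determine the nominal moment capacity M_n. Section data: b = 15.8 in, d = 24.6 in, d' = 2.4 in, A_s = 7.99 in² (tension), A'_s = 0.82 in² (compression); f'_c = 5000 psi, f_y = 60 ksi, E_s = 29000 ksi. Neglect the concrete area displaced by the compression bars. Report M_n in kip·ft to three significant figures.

Assume both steels yield.
a = (A_s − A'_s) f_y/(0.85 f'_c b) = (7.99 − 0.82) × 60/(0.85 × 5 × 15.8) = 6.407 in.
c = a/β₁ = 6.407/0.8 = 8.009 in; ε'_s = 0.003(c − d')/c = 0.0021 ≥ ε_y = 0.0021, so the compression steel yields.
M_n = (A_s − A'_s) f_y (d − a/2) + A'_s f_y (d − d') = 430.2 × (24.6 − 3.2035) + 49.2 × (24.6 − 2.4) = 9204.8 + 1092.2 = 10297.0 kip·in = 10297.0/12 = 858.08 kip·ft.

M_n ≈ 858 kip·ft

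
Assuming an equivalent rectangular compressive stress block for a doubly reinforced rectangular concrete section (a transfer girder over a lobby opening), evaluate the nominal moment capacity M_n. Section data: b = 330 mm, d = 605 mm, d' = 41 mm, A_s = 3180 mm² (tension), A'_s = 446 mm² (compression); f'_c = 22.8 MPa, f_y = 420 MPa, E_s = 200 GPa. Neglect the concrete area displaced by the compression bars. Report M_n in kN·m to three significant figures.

Assume both tension and compression steel yield.
Net tension couple steel: A_s − A'_s = 2734 mm².
a = (A_s − A'_s) f_y / (0.85 f'_c b) = 1148280/(0.85 × 22.8 × 330) = 179.55 mm.
c = a/β₁ = 179.55/0.85 = 211.24 mm; ε'_s = 0.003(c − d')/c = 0.0024 ≥ f_y/E_s = 0.0021, so compression steel does yield.
M_n = (A_s − A'_s) f_y (d − a/2) + A'_s f_y (d − d') = [1148280 × (605 − 89.775) + 187320 × (605 − 41)] × 10⁻⁶ = 591.62 + 105.65 = 697.27 kN·m.

M_n ≈ 697 kN·m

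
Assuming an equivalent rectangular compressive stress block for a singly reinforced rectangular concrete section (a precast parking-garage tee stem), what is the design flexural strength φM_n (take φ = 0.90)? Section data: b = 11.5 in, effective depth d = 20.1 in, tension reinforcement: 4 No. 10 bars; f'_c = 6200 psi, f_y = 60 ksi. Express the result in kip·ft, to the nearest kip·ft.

φM_n ≈ 402 kip·ft

A_s = 4 × 1.27 = 5.08 in².
T = A_s f_y = 5.08 × 60 = 304.8 kips.
a = T/(0.85 f'_c b) = 304.8/(0.85 × 6.2 × 11.5) = 5.029 in.
M_n = T(d − a/2) = 304.8 × (20.1 − 2.5145) = 5360.1 kip·in = 5360.1/12 = 446.68 kip·ft.
φM_n = 0.90 × 446.68 = 402.01 kip·ft.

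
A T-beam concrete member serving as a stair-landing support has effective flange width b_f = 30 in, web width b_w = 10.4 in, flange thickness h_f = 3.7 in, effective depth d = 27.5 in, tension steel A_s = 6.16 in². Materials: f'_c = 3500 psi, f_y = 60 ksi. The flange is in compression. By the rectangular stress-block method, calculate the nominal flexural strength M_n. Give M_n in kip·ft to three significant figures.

Tension: T = A_s f_y = 6.16 × 60 = 369.6 kips.
Try a within the flange: a = T/(0.85 f'_c b_f) = 369.6/(0.85 × 3.5 × 30) = 4.141 in.
a = 4.141 > h_f = 3.7 in: the block extends into the web. Split into flange-overhang and web parts.
C_f = 0.85 f'_c (b_f − b_w) h_f = 0.85 × 3.5 × (30 − 10.4) × 3.7 = 215.7 kips.
Remaining web compression depth: a_w = (T − C_f)/(0.85 f'_c b_w) = (369.6 − 215.7)/(0.85 × 3.5 × 10.4) = 4.974 in.
M_n = C_f(d − h_f/2) + (T − C_f)(d − a_w/2) = 215.7 × (27.5 − 1.85) + 153.9 × (27.5 − 2.487) = 5532.7 + 3849.5 = 9382.2 kip·in.
M_n = 9382.2/12 = 781.85 kip·ft.

M_n ≈ 782 kip·ft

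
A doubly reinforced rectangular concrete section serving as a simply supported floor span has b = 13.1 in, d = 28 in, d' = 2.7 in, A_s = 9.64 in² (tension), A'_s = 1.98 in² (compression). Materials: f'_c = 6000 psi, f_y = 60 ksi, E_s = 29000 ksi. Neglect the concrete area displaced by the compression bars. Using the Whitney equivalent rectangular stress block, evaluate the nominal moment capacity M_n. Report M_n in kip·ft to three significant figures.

M_n ≈ 1190 kip·ft

Assume both steels yield.
a = (A_s − A'_s) f_y/(0.85 f'_c b) = (9.64 − 1.98) × 60/(0.85 × 6 × 13.1) = 6.879 in.
c = a/β₁ = 6.879/0.75 = 9.172 in; ε'_s = 0.003(c − d')/c = 0.0021 ≥ ε_y = 0.0021, so the compression steel yields.
M_n = (A_s − A'_s) f_y (d − a/2) + A'_s f_y (d − d') = 459.6 × (28 − 3.4395) + 118.8 × (28 − 2.7) = 11288.0 + 3005.6 = 14293.6 kip·in = 14293.6/12 = 1191.13 kip·ft.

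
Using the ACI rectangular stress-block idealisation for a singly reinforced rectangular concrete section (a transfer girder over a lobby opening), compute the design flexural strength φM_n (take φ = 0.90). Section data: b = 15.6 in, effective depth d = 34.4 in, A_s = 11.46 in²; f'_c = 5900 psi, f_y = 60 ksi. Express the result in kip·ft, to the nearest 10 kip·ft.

T = A_s f_y = 11.46 × 60 = 687.6 kips.
a = T/(0.85 f'_c b) = 687.6/(0.85 × 5.9 × 15.6) = 8.789 in.
M_n = T(d − a/2) = 687.6 × (34.4 − 4.3945) = 20631.8 kip·in = 20631.8/12 = 1719.32 kip·ft.
φM_n = 0.90 × 1719.32 = 1547.39 kip·ft.

φM_n ≈ 1550 kip·ft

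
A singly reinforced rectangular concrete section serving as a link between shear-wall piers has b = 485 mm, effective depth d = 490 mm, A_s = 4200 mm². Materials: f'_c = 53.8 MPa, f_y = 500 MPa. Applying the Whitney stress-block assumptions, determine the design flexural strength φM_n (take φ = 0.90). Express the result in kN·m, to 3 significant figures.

φM_n ≈ 837 kN·m

T = A_s f_y = 4200 × 500 = 2100000 N = 2100 kN.
From C = T: a = T/(0.85 f'_c b) = 2100000/(0.85 × 53.8 × 485) = 94.68 mm.
M_n = T(d − a/2) = 2100 kN × (490 − 47.34) mm = 929.59 kN·m.
φM_n = 0.90 × 929.59 = 836.63 kN·m.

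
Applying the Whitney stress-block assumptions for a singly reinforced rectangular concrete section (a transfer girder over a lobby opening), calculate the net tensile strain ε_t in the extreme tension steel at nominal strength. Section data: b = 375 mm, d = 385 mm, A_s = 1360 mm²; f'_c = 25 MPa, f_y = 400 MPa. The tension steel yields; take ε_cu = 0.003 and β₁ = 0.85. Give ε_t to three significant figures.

a = A_s f_y/(0.85 f'_c b) = 68.27 mm.
β₁ = 0.85, so c = a/β₁ = 68.27/0.85 = 80.32 mm.
From the linear strain diagram with ε_cu = 0.003: ε_t = 0.003 (d − c)/c = 0.003 × (385 − 80.32)/80.32 = 0.0114.
Since ε_t ≥ 0.005, the section is tension-controlled.

ε_t ≈ 0.0114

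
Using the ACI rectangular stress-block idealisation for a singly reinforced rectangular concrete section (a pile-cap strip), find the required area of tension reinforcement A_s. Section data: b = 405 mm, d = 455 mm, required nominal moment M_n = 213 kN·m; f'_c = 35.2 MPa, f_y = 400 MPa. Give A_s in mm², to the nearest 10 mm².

A_s ≈ 1220 mm²

With M_n = 0.85 f'_c a b (d − a/2), solve the quadratic for a:
a = d − √(d² − 2M_n/(0.85 f'_c b)) = 455 − √(455² − 2 × 213×10⁶/(0.85 × 35.2 × 405)) = 40.43 mm.
A_s = 0.85 f'_c a b / f_y = 0.85 × 35.2 × 40.43 × 405 / 400 = 1224.8 mm².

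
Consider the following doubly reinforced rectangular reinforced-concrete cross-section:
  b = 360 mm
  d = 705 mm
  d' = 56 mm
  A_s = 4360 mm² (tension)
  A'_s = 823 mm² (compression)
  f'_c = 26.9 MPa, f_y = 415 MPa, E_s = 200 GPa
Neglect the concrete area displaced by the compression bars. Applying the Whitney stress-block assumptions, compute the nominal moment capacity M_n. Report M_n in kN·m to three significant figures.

Assume both tension and compression steel yield.
Net tension couple steel: A_s − A'_s = 3537 mm².
a = (A_s − A'_s) f_y / (0.85 f'_c b) = 1467855/(0.85 × 26.9 × 360) = 178.32 mm.
c = a/β₁ = 178.32/0.85 = 209.79 mm; ε'_s = 0.003(c − d')/c = 0.0022 ≥ f_y/E_s = 0.0021, so compression steel does yield.
M_n = (A_s − A'_s) f_y (d − a/2) + A'_s f_y (d − d') = [1467855 × (705 − 89.16) + 341545 × (705 − 56)] × 10⁻⁶ = 903.96 + 221.66 = 1125.62 kN·m.

M_n ≈ 1130 kN·m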